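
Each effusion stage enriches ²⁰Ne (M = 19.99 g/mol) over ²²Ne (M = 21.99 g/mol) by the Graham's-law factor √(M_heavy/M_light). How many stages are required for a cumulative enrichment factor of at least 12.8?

54

Per stage α = (21.99/19.99)^(1/2) = 1.10005^0.5, giving ln α = 0.04768.
Need α^N ≥ 12.8 ⇒ N ≥ ln(12.8) / ln α = 2.549 / 0.04768 = 53.47.
Rounding up, N = 54 stages.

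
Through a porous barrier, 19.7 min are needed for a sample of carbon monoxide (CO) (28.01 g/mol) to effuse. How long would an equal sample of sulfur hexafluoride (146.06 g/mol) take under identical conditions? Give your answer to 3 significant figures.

From Graham's law, t_SF₆/t_CO = √(M_SF₆/M_CO) = √(146.06/28.01) = √5.215 = 2.284.
So the time for SF₆ is 19.7 × 2.284 = 45.0 min.

45.0 min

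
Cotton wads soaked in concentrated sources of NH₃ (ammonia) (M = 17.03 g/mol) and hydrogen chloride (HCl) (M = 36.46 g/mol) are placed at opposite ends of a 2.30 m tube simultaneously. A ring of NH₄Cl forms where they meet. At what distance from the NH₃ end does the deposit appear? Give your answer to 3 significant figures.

1.37 m

Graham's law gives d_NH₃/d_HCl = rate_NH₃/rate_HCl = √(M_HCl/M_NH₃) = √(36.46/17.03) = 1.463.
With d_NH₃ + d_HCl = 2.30 m, d_HCl = 2.30/(1 + 1.463) = 0.9337 m.
d_NH₃ = 2.30 − 0.9337 = 1.37 m.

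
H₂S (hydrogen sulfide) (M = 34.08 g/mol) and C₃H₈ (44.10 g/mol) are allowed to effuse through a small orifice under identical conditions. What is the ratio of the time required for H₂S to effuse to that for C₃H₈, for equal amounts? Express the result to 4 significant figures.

0.8791

Since effusion rate ∝ 1/√M, t_H₂S/t_C₃H₈ = √(M_H₂S/M_C₃H₈) = √(34.08/44.10) = √0.7728 = 0.8791.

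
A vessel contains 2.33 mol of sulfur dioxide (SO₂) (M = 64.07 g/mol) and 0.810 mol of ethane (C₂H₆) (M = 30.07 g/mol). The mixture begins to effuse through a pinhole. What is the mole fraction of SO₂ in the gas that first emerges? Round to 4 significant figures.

0.6634

The effusion rate of species i is ∝ p_i/√M_i ∝ n_i/√M_i.
So x_SO₂ in the escaping gas = (n_SO₂/√M_SO₂) / Σ(n_i/√M_i)
= (2.33/√64.07) / (2.33/√64.07 + 0.810/√30.07) = 0.2911/(0.2911 + 0.1477) = 0.6634.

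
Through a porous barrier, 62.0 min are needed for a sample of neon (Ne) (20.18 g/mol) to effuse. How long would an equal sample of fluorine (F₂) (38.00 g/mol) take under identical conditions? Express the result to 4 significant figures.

From Graham's law, t_F₂/t_Ne = √(M_F₂/M_Ne) = √(38.00/20.18) = √1.883 = 1.372.
So the time for F₂ is 62.0 × 1.372 = 85.08 min.

85.08 min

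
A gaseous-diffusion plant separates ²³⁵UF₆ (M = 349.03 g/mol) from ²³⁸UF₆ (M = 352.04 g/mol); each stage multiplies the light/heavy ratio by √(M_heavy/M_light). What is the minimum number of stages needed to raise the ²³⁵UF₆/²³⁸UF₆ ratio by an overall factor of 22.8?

Per stage α = (352.04/349.03)^(1/2) = 1.00862^0.5, giving ln α = 0.004293.
Need α^N ≥ 22.8 ⇒ N ≥ ln(22.8) / ln α = 3.127 / 0.004293 = 728.26.
So at least 729 stages are needed.

729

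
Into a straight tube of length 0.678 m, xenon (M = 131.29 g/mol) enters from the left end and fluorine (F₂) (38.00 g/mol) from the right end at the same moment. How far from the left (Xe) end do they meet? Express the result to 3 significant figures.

The fronts meet when d_Xe + d_F₂ = L with d_Xe/d_F₂ = √(M_F₂/M_Xe) (Graham's law). Here √(M_F₂/M_Xe) = √(38.00/131.29) = 0.5380.
With d_Xe + d_F₂ = 0.678 m, d_F₂ = 0.678/(1 + 0.5380) = 0.4408 m.
d_Xe = 0.678 − 0.4408 = 0.237 m.

0.237 m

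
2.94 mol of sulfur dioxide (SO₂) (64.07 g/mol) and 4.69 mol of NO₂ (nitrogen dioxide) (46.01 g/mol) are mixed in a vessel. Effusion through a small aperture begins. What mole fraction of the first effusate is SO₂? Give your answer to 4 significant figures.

0.3469

Effusion rate of each component ∝ n_i/√M_i (partial pressure × 1/√M).
Mole fraction of SO₂ in the effusate = (n_SO₂/√M_SO₂) / (n_SO₂/√M_SO₂ + n_NO₂/√M_NO₂)
= (2.94/√64.07) / (2.94/√64.07 + 4.69/√46.01) = 0.3673/(0.3673 + 0.6914) = 0.3469.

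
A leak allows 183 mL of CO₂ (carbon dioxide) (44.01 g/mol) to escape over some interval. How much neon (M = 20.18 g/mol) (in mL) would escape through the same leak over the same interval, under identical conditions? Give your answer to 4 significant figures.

270.3 mL

Graham's law gives rate_Ne/rate_CO₂ = √(M_CO₂/M_Ne) = √(44.01/20.18) = √2.181 = 1.477.
So the volume for Ne is 183 × 1.477 = 270.3 mL.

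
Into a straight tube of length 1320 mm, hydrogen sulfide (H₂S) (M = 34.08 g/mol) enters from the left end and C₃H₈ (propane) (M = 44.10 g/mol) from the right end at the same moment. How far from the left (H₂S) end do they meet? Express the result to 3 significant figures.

702 mm

Distances travelled in equal time are proportional to diffusion rates, so d_H₂S/d_C₃H₈ = √(M_C₃H₈/M_H₂S) = √(44.10/34.08) = 1.138.
With d_H₂S + d_C₃H₈ = 1320 mm, d_C₃H₈ = 1320/(1 + 1.138) = 617.5 mm.
d_H₂S = 1320 − 617.5 = 702 mm.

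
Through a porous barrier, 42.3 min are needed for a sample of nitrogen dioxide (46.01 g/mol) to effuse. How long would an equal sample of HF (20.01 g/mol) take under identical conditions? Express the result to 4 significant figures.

By Graham's law, t_HF/t_NO₂ = √(M_HF/M_NO₂) = √(20.01/46.01) = √0.4349 = 0.6595.
So the time for HF is 42.3 × 0.6595 = 27.90 min.

27.90 min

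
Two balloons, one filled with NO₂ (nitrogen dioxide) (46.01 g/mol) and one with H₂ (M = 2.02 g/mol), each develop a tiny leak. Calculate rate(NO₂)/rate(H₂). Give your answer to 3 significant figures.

Since effusion rate ∝ 1/√M, rate_NO₂/rate_H₂ = √(M_H₂/M_NO₂) = √(2.02/46.01) = √0.04390 = 0.210.

0.210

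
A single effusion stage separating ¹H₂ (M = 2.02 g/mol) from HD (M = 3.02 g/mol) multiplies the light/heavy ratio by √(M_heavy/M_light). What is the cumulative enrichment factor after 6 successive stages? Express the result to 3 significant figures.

Each stage multiplies the ratio by α = √(3.02/2.02), so after 6 stages the overall factor is α^6 = (3.02/2.02)^(6/2).
= 1.49505^3 = 3.34.

3.34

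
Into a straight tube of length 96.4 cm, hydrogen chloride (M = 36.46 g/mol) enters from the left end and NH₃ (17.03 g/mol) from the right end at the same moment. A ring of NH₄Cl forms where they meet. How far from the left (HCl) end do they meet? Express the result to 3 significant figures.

39.1 cm

Distances travelled in equal time are proportional to diffusion rates, so d_HCl/d_NH₃ = √(M_NH₃/M_HCl) = √(17.03/36.46) = 0.6834.
With d_HCl + d_NH₃ = 96.4 cm, d_NH₃ = 96.4/(1 + 0.6834) = 57.26 cm.
d_HCl = 96.4 − 57.26 = 39.1 cm.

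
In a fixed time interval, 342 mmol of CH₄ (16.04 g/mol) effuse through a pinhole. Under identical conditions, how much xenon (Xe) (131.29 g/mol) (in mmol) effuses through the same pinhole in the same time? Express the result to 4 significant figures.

Graham's law gives rate_Xe/rate_CH₄ = √(M_CH₄/M_Xe) = √(16.04/131.29) = √0.1222 = 0.3495.
So the amount for Xe is 342 × 0.3495 = 119.5 mmol.

119.5 mmol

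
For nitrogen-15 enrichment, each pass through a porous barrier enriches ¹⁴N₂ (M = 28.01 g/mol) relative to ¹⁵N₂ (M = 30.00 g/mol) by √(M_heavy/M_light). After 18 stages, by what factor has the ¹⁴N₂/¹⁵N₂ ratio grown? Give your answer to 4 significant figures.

1.855

Each stage multiplies the ratio by α = √(30.00/28.01), so after 18 stages the overall factor is α^18 = (30.00/28.01)^(18/2).
= 1.07105^9 = 1.855.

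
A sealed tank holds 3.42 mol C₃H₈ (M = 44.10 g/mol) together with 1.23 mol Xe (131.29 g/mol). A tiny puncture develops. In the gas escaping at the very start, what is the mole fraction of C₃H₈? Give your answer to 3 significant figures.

Rate_i ∝ x_i/√M_i (Graham's law weighted by mole fraction), so the effusate composition follows n_i/√M_i.
x_C₃H₈(eff) = (n_C₃H₈/√M_C₃H₈) / (n_C₃H₈/√M_C₃H₈ + n_Xe/√M_Xe)
= (3.42/√44.10) / (3.42/√44.10 + 1.23/√131.29) = 0.5150/(0.5150 + 0.1073) = 0.828.

0.828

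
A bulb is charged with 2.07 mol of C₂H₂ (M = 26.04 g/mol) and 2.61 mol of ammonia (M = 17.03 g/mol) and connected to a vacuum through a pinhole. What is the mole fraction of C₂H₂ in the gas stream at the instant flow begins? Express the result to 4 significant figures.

Rate_i ∝ x_i/√M_i (Graham's law weighted by mole fraction), so the effusate composition follows n_i/√M_i.
So x_C₂H₂ in the escaping gas = (n_C₂H₂/√M_C₂H₂) / Σ(n_i/√M_i)
= (2.07/√26.04) / (2.07/√26.04 + 2.61/√17.03) = 0.4056/(0.4056 + 0.6325) = 0.3908.

0.3908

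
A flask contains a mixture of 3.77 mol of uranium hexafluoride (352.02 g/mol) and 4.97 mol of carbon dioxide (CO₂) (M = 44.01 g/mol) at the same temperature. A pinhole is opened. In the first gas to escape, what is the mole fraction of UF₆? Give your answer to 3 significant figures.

Rate_i ∝ x_i/√M_i (Graham's law weighted by mole fraction), so the effusate composition follows n_i/√M_i.
x_UF₆(eff) = (n_UF₆/√M_UF₆) / (n_UF₆/√M_UF₆ + n_CO₂/√M_CO₂)
= (3.77/√352.02) / (3.77/√352.02 + 4.97/√44.01) = 0.2009/(0.2009 + 0.7492) = 0.211.

0.211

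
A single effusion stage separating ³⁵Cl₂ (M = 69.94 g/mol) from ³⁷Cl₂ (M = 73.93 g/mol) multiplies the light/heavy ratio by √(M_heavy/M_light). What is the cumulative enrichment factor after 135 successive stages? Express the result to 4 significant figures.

After 135 stages the ratio has grown by (√(73.93/69.94))^135 = (73.93/69.94)^(135/2).
= 1.05705^(135/2) = 42.31.

42.31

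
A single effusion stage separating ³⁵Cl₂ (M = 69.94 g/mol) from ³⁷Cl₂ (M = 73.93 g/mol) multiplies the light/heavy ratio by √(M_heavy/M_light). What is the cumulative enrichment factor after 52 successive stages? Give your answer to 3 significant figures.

4.23

The single-stage factor is √(M_heavy/M_light), so 52 stages give [√(73.93/69.94)]^52 = (73.93/69.94)^(52/2).
= 1.05705^26 = 4.23.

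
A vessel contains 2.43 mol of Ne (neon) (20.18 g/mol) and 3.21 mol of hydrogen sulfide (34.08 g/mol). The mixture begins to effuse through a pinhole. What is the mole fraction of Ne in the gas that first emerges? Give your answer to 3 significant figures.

0.496

Effusion rate of each component ∝ n_i/√M_i (partial pressure × 1/√M).
So x_Ne in the escaping gas = (n_Ne/√M_Ne) / Σ(n_i/√M_i)
= (2.43/√20.18) / (2.43/√20.18 + 3.21/√34.08) = 0.5409/(0.5409 + 0.5499) = 0.496.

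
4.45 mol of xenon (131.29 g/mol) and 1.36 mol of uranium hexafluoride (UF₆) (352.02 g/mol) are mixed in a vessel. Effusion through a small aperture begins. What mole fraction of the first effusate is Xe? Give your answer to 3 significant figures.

0.843

Rate_i ∝ x_i/√M_i (Graham's law weighted by mole fraction), so the effusate composition follows n_i/√M_i.
Mole fraction of Xe in the effusate = (n_Xe/√M_Xe) / (n_Xe/√M_Xe + n_UF₆/√M_UF₆)
= (4.45/√131.29) / (4.45/√131.29 + 1.36/√352.02) = 0.3884/(0.3884 + 0.07249) = 0.843.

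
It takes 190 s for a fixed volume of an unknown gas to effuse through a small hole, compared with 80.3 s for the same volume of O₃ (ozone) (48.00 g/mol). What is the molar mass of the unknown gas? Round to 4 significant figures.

Since effusion rate ∝ 1/√M, t_X/t_O₃ = √(M_X/M_O₃).
190/80.3 = 2.366 = √(M_X/48.00)
M_X = 48.00 × 2.366² = 48.00 × 5.599 = 268.7 g/mol

268.7 g/mol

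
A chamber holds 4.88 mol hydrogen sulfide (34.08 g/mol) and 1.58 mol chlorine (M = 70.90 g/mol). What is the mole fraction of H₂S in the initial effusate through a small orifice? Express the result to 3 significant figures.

The effusion rate of species i is ∝ p_i/√M_i ∝ n_i/√M_i.
x_H₂S(eff) = (n_H₂S/√M_H₂S) / (n_H₂S/√M_H₂S + n_Cl₂/√M_Cl₂)
= (4.88/√34.08) / (4.88/√34.08 + 1.58/√70.90) = 0.8359/(0.8359 + 0.1876) = 0.817.

0.817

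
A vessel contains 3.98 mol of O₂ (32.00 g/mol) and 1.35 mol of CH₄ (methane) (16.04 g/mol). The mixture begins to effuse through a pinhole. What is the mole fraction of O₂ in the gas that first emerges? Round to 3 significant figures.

Rate_i ∝ x_i/√M_i (Graham's law weighted by mole fraction), so the effusate composition follows n_i/√M_i.
Mole fraction of O₂ in the effusate = (n_O₂/√M_O₂) / (n_O₂/√M_O₂ + n_CH₄/√M_CH₄)
= (3.98/√32.00) / (3.98/√32.00 + 1.35/√16.04) = 0.7036/(0.7036 + 0.3371) = 0.676.

0.676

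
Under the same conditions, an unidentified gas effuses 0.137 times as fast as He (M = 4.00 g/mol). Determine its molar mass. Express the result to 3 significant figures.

Since effusion rate ∝ 1/√M, rate_X/rate_He = √(M_He/M_X).
0.137 = √(4.00/M_X)
M_X = 4.00 / 0.137² = 4.00 / 0.01877 = 213 g/mol

213 g/mol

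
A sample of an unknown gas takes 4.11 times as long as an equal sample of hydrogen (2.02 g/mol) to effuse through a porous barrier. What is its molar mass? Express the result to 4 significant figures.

Since effusion rate ∝ 1/√M, t_X/t_H₂ = √(M_X/M_H₂).
4.11 = √(M_X/2.02)
M_X = 2.02 × 4.11² = 2.02 × 16.89 = 34.12 g/mol

34.12 g/mol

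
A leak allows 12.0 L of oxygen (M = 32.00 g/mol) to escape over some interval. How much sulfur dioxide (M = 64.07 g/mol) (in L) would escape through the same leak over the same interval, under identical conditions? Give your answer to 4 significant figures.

From Graham's law, rate_SO₂/rate_O₂ = √(M_O₂/M_SO₂) = √(32.00/64.07) = √0.4995 = 0.7067.
So the volume for SO₂ is 12.0 × 0.7067 = 8.481 L.

8.481 L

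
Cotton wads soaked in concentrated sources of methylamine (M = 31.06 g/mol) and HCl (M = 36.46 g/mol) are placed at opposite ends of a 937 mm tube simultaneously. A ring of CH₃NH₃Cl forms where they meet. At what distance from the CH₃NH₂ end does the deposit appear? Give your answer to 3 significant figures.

487 mm

Graham's law gives d_CH₃NH₂/d_HCl = rate_CH₃NH₂/rate_HCl = √(M_HCl/M_CH₃NH₂) = √(36.46/31.06) = 1.083.
With d_CH₃NH₂ + d_HCl = 937 mm, d_HCl = 937/(1 + 1.083) = 449.7 mm.
d_CH₃NH₂ = 937 − 449.7 = 487 mm.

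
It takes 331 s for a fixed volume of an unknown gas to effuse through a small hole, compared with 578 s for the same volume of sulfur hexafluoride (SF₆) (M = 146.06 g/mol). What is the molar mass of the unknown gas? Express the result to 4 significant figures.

47.90 g/mol

Graham's law gives t_X/t_SF₆ = √(M_X/M_SF₆).
331/578 = 0.5727 = √(M_X/146.06)
M_X = 146.06 × 0.5727² = 146.06 × 0.3279 = 47.90 g/mol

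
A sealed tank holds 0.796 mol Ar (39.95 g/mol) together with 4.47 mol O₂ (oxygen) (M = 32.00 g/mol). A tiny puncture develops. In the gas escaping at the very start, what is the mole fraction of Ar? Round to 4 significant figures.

Each component's effusion rate ∝ (its partial pressure)·(1/√M) ∝ n_i/√M_i.
x_Ar(eff) = (n_Ar/√M_Ar) / (n_Ar/√M_Ar + n_O₂/√M_O₂)
= (0.796/√39.95) / (0.796/√39.95 + 4.47/√32.00) = 0.1259/(0.1259 + 0.7902) = 0.1375.

0.1375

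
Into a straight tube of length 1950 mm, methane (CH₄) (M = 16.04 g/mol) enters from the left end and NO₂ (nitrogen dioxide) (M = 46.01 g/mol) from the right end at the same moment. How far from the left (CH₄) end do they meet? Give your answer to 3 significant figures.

1230 mm

Graham's law gives d_CH₄/d_NO₂ = rate_CH₄/rate_NO₂ = √(M_NO₂/M_CH₄) = √(46.01/16.04) = 1.694.
With d_CH₄ + d_NO₂ = 1950 mm, d_NO₂ = 1950/(1 + 1.694) = 723.9 mm.
d_CH₄ = 1950 − 723.9 = 1230 mm.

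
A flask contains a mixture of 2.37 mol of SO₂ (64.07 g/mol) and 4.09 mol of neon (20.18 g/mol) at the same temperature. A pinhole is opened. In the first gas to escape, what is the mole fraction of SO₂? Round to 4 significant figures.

0.2454

Rate_i ∝ x_i/√M_i (Graham's law weighted by mole fraction), so the effusate composition follows n_i/√M_i.
Mole fraction of SO₂ in the effusate = (n_SO₂/√M_SO₂) / (n_SO₂/√M_SO₂ + n_Ne/√M_Ne)
= (2.37/√64.07) / (2.37/√64.07 + 4.09/√20.18) = 0.2961/(0.2961 + 0.9105) = 0.2454.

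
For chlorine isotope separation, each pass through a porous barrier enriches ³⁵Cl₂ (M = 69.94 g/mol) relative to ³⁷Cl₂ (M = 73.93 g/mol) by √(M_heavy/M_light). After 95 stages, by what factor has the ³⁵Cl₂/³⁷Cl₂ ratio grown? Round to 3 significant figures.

The single-stage factor is √(M_heavy/M_light), so 95 stages give [√(73.93/69.94)]^95 = (73.93/69.94)^(95/2).
= 1.05705^(95/2) = 13.9.

13.9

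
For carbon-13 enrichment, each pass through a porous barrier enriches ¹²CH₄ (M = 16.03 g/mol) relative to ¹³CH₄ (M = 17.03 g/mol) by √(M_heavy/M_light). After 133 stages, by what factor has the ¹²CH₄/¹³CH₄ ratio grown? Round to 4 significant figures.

After 133 stages the ratio has grown by (√(17.03/16.03))^133 = (17.03/16.03)^(133/2).
= 1.06238^(133/2) = 55.94.

55.94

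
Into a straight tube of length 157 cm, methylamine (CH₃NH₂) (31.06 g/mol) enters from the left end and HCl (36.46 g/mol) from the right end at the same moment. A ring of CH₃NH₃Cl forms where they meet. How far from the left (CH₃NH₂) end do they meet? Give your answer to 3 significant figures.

81.6 cm

The fronts meet when d_CH₃NH₂ + d_HCl = L with d_CH₃NH₂/d_HCl = √(M_HCl/M_CH₃NH₂) (Graham's law). Here √(M_HCl/M_CH₃NH₂) = √(36.46/31.06) = 1.083.
With d_CH₃NH₂ + d_HCl = 157 cm, d_HCl = 157/(1 + 1.083) = 75.36 cm.
d_CH₃NH₂ = 157 − 75.36 = 81.6 cm.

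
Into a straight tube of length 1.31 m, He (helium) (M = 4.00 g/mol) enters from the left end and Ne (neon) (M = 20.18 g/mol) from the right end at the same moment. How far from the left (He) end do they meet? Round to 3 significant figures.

Distances travelled in equal time are proportional to diffusion rates, so d_He/d_Ne = √(M_Ne/M_He) = √(20.18/4.00) = 2.246.
With d_He + d_Ne = 1.31 m, d_Ne = 1.31/(1 + 2.246) = 0.4036 m.
d_He = 1.31 − 0.4036 = 0.906 m.

0.906 m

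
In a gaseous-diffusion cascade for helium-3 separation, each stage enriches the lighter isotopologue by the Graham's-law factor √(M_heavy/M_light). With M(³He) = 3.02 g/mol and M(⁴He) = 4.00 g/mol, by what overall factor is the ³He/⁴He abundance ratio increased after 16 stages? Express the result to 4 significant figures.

Overall factor = α^16 with α = √(4.00/3.02), i.e. (4.00/3.02)^(16/2).
= 1.32450^8 = 9.472.

9.472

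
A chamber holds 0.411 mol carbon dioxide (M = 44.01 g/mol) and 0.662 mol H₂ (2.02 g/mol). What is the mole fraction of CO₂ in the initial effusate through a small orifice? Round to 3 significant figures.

Effusion rate of each component ∝ n_i/√M_i (partial pressure × 1/√M).
So x_CO₂ in the escaping gas = (n_CO₂/√M_CO₂) / Σ(n_i/√M_i)
= (0.411/√44.01) / (0.411/√44.01 + 0.662/√2.02) = 0.06195/(0.06195 + 0.4658) = 0.117.

0.117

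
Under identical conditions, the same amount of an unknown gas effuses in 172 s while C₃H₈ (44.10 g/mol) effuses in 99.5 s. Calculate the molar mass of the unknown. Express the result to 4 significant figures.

131.8 g/mol

Since effusion rate ∝ 1/√M, t_X/t_C₃H₈ = √(M_X/M_C₃H₈).
172/99.5 = 1.729 = √(M_X/44.10)
M_X = 44.10 × 1.729² = 44.10 × 2.988 = 131.8 g/mol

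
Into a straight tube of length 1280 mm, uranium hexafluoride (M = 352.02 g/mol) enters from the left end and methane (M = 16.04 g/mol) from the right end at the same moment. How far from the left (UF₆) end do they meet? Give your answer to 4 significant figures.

Graham's law gives d_UF₆/d_CH₄ = rate_UF₆/rate_CH₄ = √(M_CH₄/M_UF₆) = √(16.04/352.02) = 0.2135.
With d_UF₆ + d_CH₄ = 1280 mm, d_CH₄ = 1280/(1 + 0.2135) = 1055 mm.
d_UF₆ = 1280 − 1055 = 225.2 mm.

225.2 mm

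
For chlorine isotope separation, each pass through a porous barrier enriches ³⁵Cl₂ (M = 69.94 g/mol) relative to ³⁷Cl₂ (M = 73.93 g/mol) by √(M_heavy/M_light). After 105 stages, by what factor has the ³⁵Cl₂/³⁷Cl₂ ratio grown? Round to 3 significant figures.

18.4

The single-stage factor is √(M_heavy/M_light), so 105 stages give [√(73.93/69.94)]^105 = (73.93/69.94)^(105/2).
= 1.05705^(105/2) = 18.4.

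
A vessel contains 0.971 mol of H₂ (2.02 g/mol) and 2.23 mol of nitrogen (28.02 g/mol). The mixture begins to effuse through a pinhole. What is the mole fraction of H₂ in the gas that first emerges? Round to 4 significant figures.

0.6186

The effusion rate of species i is ∝ p_i/√M_i ∝ n_i/√M_i.
So x_H₂ in the escaping gas = (n_H₂/√M_H₂) / Σ(n_i/√M_i)
= (0.971/√2.02) / (0.971/√2.02 + 2.23/√28.02) = 0.6832/(0.6832 + 0.4213) = 0.6186.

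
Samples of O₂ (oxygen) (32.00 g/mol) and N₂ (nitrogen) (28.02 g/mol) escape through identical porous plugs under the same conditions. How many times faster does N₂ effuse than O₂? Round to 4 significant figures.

1.069

From Graham's law, rate_N₂/rate_O₂ = √(M_O₂/M_N₂) = √(32.00/28.02) = √1.142 = 1.069.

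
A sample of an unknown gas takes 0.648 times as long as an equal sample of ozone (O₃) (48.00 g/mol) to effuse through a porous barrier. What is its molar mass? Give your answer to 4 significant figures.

By Graham's law, t_X/t_O₃ = √(M_X/M_O₃).
0.648 = √(M_X/48.00)
M_X = 48.00 × 0.648² = 48.00 × 0.4199 = 20.16 g/mol

20.16 g/mol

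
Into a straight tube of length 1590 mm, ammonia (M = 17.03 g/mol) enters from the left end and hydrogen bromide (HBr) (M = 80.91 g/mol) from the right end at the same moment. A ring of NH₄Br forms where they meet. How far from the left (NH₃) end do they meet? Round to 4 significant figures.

1090 mm

The fronts meet when d_NH₃ + d_HBr = L with d_NH₃/d_HBr = √(M_HBr/M_NH₃) (Graham's law). Here √(M_HBr/M_NH₃) = √(80.91/17.03) = 2.180.
With d_NH₃ + d_HBr = 1590 mm, d_HBr = 1590/(1 + 2.180) = 500.0 mm.
d_NH₃ = 1590 − 500.0 = 1090 mm.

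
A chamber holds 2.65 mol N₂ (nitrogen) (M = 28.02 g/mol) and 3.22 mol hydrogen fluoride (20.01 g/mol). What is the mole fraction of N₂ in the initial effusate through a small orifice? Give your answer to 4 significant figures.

0.4102

Each component's effusion rate ∝ (its partial pressure)·(1/√M) ∝ n_i/√M_i.
So x_N₂ in the escaping gas = (n_N₂/√M_N₂) / Σ(n_i/√M_i)
= (2.65/√28.02) / (2.65/√28.02 + 3.22/√20.01) = 0.5006/(0.5006 + 0.7198) = 0.4102.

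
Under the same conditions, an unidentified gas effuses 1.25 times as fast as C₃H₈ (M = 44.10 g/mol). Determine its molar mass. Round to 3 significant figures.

From Graham's law, rate_X/rate_C₃H₈ = √(M_C₃H₈/M_X).
1.25 = √(44.10/M_X)
M_X = 44.10 / 1.25² = 44.10 / 1.562 = 28.2 g/mol

28.2 g/mol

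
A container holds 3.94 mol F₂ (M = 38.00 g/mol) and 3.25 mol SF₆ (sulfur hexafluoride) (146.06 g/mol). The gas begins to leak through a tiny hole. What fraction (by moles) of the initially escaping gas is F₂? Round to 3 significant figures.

0.704

Effusion rate of each component ∝ n_i/√M_i (partial pressure × 1/√M).
x_F₂(eff) = (n_F₂/√M_F₂) / (n_F₂/√M_F₂ + n_SF₆/√M_SF₆)
= (3.94/√38.00) / (3.94/√38.00 + 3.25/√146.06) = 0.6392/(0.6392 + 0.2689) = 0.704.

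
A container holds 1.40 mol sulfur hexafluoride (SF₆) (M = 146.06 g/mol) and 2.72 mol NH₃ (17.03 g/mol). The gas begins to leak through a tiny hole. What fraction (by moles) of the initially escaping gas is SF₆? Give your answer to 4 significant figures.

0.1495

The effusion rate of species i is ∝ p_i/√M_i ∝ n_i/√M_i.
So x_SF₆ in the escaping gas = (n_SF₆/√M_SF₆) / Σ(n_i/√M_i)
= (1.40/√146.06) / (1.40/√146.06 + 2.72/√17.03) = 0.1158/(0.1158 + 0.6591) = 0.1495.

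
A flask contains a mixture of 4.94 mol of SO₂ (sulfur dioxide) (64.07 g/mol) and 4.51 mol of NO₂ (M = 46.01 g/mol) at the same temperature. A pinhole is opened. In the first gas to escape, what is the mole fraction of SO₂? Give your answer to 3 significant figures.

Each component's effusion rate ∝ (its partial pressure)·(1/√M) ∝ n_i/√M_i.
x_SO₂(eff) = (n_SO₂/√M_SO₂) / (n_SO₂/√M_SO₂ + n_NO₂/√M_NO₂)
= (4.94/√64.07) / (4.94/√64.07 + 4.51/√46.01) = 0.6172/(0.6172 + 0.6649) = 0.481.

0.481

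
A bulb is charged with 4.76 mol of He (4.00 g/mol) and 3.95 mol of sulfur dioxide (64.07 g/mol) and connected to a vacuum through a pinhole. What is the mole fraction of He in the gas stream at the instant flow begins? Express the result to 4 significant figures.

0.8283

Effusion rate of each component ∝ n_i/√M_i (partial pressure × 1/√M).
So x_He in the escaping gas = (n_He/√M_He) / Σ(n_i/√M_i)
= (4.76/√4.00) / (4.76/√4.00 + 3.95/√64.07) = 2.380/(2.380 + 0.4935) = 0.8283.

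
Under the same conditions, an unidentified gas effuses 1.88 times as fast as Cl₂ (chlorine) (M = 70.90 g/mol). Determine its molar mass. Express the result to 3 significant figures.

Using Graham's law: rate_X/rate_Cl₂ = √(M_Cl₂/M_X).
1.88 = √(70.90/M_X)
M_X = 70.90 / 1.88² = 70.90 / 3.534 = 20.1 g/mol

20.1 g/mol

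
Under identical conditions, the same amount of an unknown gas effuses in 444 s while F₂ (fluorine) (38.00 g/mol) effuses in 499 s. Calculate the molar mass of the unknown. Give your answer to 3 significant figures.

30.1 g/mol

Graham's law gives t_X/t_F₂ = √(M_X/M_F₂).
444/499 = 0.8898 = √(M_X/38.00)
M_X = 38.00 × 0.8898² = 38.00 × 0.7917 = 30.1 g/mol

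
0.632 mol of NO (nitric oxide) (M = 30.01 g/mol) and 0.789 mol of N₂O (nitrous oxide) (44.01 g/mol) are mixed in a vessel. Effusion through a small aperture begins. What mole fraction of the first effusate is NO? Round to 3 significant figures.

0.492

Effusion rate of each component ∝ n_i/√M_i (partial pressure × 1/√M).
Mole fraction of NO in the effusate = (n_NO/√M_NO) / (n_NO/√M_NO + n_N₂O/√M_N₂O)
= (0.632/√30.01) / (0.632/√30.01 + 0.789/√44.01) = 0.1154/(0.1154 + 0.1189) = 0.492.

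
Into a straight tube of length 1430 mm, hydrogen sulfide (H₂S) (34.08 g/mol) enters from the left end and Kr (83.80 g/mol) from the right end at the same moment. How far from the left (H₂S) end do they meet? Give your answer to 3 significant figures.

Distances travelled in equal time are proportional to diffusion rates, so d_H₂S/d_Kr = √(M_Kr/M_H₂S) = √(83.80/34.08) = 1.568.
With d_H₂S + d_Kr = 1430 mm, d_Kr = 1430/(1 + 1.568) = 556.8 mm.
d_H₂S = 1430 − 556.8 = 873 mm.

873 mm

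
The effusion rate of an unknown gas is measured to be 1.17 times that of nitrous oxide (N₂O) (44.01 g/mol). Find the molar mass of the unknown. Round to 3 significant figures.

By Graham's law, rate_X/rate_N₂O = √(M_N₂O/M_X).
1.17 = √(44.01/M_X)
M_X = 44.01 / 1.17² = 44.01 / 1.369 = 32.1 g/mol

32.1 g/mol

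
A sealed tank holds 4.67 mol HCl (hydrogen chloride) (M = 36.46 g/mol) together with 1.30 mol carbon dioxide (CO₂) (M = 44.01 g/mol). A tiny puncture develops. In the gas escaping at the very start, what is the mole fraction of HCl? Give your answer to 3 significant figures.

0.798

The effusion rate of species i is ∝ p_i/√M_i ∝ n_i/√M_i.
x_HCl(eff) = (n_HCl/√M_HCl) / (n_HCl/√M_HCl + n_CO₂/√M_CO₂)
= (4.67/√36.46) / (4.67/√36.46 + 1.30/√44.01) = 0.7734/(0.7734 + 0.1960) = 0.798.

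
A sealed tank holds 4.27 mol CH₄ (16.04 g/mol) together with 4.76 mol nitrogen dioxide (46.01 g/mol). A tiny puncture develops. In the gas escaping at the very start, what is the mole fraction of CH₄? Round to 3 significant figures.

0.603

Each component's effusion rate ∝ (its partial pressure)·(1/√M) ∝ n_i/√M_i.
x_CH₄(eff) = (n_CH₄/√M_CH₄) / (n_CH₄/√M_CH₄ + n_NO₂/√M_NO₂)
= (4.27/√16.04) / (4.27/√16.04 + 4.76/√46.01) = 1.066/(1.066 + 0.7017) = 0.603.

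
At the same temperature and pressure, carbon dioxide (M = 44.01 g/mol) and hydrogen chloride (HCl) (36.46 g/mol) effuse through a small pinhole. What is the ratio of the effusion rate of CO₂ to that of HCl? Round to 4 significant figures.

Graham's law gives rate_CO₂/rate_HCl = √(M_HCl/M_CO₂) = √(36.46/44.01) = √0.8284 = 0.9102.

0.9102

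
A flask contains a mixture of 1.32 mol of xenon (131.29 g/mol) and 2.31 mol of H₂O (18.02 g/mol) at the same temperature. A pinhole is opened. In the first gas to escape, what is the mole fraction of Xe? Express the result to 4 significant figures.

0.1747

The effusion rate of species i is ∝ p_i/√M_i ∝ n_i/√M_i.
So x_Xe in the escaping gas = (n_Xe/√M_Xe) / Σ(n_i/√M_i)
= (1.32/√131.29) / (1.32/√131.29 + 2.31/√18.02) = 0.1152/(0.1152 + 0.5442) = 0.1747.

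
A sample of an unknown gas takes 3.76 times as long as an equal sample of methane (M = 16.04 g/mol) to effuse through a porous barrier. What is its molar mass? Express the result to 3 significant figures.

227 g/mol

Graham's law gives t_X/t_CH₄ = √(M_X/M_CH₄).
3.76 = √(M_X/16.04)
M_X = 16.04 × 3.76² = 16.04 × 14.14 = 227 g/mol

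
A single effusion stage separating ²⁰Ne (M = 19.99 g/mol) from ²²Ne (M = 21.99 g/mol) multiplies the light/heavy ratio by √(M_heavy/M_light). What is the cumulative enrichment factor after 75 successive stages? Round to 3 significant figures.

Overall factor = α^75 with α = √(21.99/19.99), i.e. (21.99/19.99)^(75/2).
= 1.10005^(75/2) = 35.7.

35.7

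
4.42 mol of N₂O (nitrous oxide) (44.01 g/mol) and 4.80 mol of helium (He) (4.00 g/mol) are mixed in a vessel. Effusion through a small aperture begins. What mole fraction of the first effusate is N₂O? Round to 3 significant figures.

0.217

Rate_i ∝ x_i/√M_i (Graham's law weighted by mole fraction), so the effusate composition follows n_i/√M_i.
So x_N₂O in the escaping gas = (n_N₂O/√M_N₂O) / Σ(n_i/√M_i)
= (4.42/√44.01) / (4.42/√44.01 + 4.80/√4.00) = 0.6663/(0.6663 + 2.400) = 0.217.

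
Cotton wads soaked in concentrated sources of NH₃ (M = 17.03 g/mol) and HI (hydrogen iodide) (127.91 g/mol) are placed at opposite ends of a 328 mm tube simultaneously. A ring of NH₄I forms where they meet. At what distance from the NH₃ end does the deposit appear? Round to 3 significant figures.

240 mm

Distances travelled in equal time are proportional to diffusion rates, so d_NH₃/d_HI = √(M_HI/M_NH₃) = √(127.91/17.03) = 2.741.
With d_NH₃ + d_HI = 328 mm, d_HI = 328/(1 + 2.741) = 87.69 mm.
d_NH₃ = 328 − 87.69 = 240 mm.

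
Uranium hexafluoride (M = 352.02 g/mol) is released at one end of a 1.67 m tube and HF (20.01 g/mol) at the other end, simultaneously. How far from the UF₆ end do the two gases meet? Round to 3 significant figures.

0.322 m

Distances travelled in equal time are proportional to diffusion rates, so d_UF₆/d_HF = √(M_HF/M_UF₆) = √(20.01/352.02) = 0.2384.
With d_UF₆ + d_HF = 1.67 m, d_HF = 1.67/(1 + 0.2384) = 1.348 m.
d_UF₆ = 1.67 − 1.348 = 0.322 m.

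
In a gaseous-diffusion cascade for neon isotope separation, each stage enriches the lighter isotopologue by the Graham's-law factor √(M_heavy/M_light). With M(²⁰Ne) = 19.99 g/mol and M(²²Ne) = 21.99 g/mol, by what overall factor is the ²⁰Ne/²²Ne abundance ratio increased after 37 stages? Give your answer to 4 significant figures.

5.836

The single-stage factor is √(M_heavy/M_light), so 37 stages give [√(21.99/19.99)]^37 = (21.99/19.99)^(37/2).
= 1.10005^(37/2) = 5.836.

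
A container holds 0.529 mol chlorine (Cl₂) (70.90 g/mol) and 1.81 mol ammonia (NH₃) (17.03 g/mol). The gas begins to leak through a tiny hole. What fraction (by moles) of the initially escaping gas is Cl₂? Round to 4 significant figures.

Each component's effusion rate ∝ (its partial pressure)·(1/√M) ∝ n_i/√M_i.
x_Cl₂(eff) = (n_Cl₂/√M_Cl₂) / (n_Cl₂/√M_Cl₂ + n_NH₃/√M_NH₃)
= (0.529/√70.90) / (0.529/√70.90 + 1.81/√17.03) = 0.06283/(0.06283 + 0.4386) = 0.1253.

0.1253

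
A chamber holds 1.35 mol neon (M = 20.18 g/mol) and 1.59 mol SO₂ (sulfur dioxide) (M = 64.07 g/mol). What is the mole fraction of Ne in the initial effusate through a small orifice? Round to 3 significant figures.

The effusion rate of species i is ∝ p_i/√M_i ∝ n_i/√M_i.
x_Ne(eff) = (n_Ne/√M_Ne) / (n_Ne/√M_Ne + n_SO₂/√M_SO₂)
= (1.35/√20.18) / (1.35/√20.18 + 1.59/√64.07) = 0.3005/(0.3005 + 0.1986) = 0.602.

0.602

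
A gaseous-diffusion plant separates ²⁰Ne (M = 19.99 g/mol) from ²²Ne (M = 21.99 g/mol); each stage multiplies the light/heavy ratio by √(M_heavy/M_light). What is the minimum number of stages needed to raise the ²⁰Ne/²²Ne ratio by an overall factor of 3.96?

29

With α = √(21.99/19.99) per stage, ln α = ½ ln(1.10005) = 0.04768.
Need α^N ≥ 3.96 ⇒ N ≥ ln(3.96) / ln α = 1.376 / 0.04768 = 28.87.
Rounding up, N = 29 stages.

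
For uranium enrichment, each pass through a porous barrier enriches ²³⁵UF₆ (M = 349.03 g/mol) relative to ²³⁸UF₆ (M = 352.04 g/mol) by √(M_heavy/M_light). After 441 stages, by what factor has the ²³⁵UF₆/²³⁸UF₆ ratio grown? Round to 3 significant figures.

6.64

The single-stage factor is √(M_heavy/M_light), so 441 stages give [√(352.04/349.03)]^441 = (352.04/349.03)^(441/2).
= 1.00862^(441/2) = 6.64.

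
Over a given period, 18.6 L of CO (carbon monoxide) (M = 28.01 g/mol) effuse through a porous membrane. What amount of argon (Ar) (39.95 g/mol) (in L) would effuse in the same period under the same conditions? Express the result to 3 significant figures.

15.6 L

Since effusion rate ∝ 1/√M, rate_Ar/rate_CO = √(M_CO/M_Ar) = √(28.01/39.95) = √0.7011 = 0.8373.
So the volume for Ar is 18.6 × 0.8373 = 15.6 L.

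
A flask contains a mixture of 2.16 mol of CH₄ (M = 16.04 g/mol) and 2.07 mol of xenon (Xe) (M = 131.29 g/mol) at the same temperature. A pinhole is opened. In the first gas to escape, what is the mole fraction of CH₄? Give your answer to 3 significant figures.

Each component's effusion rate ∝ (its partial pressure)·(1/√M) ∝ n_i/√M_i.
x_CH₄(eff) = (n_CH₄/√M_CH₄) / (n_CH₄/√M_CH₄ + n_Xe/√M_Xe)
= (2.16/√16.04) / (2.16/√16.04 + 2.07/√131.29) = 0.5393/(0.5393 + 0.1807) = 0.749.

0.749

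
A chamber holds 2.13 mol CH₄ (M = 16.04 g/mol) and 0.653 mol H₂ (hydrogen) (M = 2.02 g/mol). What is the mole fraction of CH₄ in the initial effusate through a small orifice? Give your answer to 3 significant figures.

The effusion rate of species i is ∝ p_i/√M_i ∝ n_i/√M_i.
So x_CH₄ in the escaping gas = (n_CH₄/√M_CH₄) / Σ(n_i/√M_i)
= (2.13/√16.04) / (2.13/√16.04 + 0.653/√2.02) = 0.5318/(0.5318 + 0.4594) = 0.537.

0.537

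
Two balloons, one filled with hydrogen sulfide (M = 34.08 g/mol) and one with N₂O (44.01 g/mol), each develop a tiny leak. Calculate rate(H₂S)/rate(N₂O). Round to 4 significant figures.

Graham's law gives rate_H₂S/rate_N₂O = √(M_N₂O/M_H₂S) = √(44.01/34.08) = √1.291 = 1.136.

1.136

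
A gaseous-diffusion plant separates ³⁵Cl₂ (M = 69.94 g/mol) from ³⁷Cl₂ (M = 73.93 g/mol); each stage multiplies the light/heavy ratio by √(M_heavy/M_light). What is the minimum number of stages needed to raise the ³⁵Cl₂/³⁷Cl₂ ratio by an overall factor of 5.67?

With α = √(73.93/69.94) per stage, ln α = ½ ln(1.05705) = 0.02774.
Need α^N ≥ 5.67 ⇒ N ≥ ln(5.67) / ln α = 1.735 / 0.02774 = 62.55.
Rounding up, N = 63 stages.

63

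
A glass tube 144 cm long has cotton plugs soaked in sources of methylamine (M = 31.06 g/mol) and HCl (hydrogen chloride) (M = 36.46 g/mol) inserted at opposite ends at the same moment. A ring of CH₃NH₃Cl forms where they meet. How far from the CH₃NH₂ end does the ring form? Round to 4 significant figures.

74.88 cm

In equal time, each gas travels a distance ∝ its rate ∝ 1/√M, so d_CH₃NH₂/d_HCl = √(M_HCl/M_CH₃NH₂) = √(36.46/31.06) = 1.083.
With d_CH₃NH₂ + d_HCl = 144 cm, d_HCl = 144/(1 + 1.083) = 69.12 cm.
d_CH₃NH₂ = 144 − 69.12 = 74.88 cm.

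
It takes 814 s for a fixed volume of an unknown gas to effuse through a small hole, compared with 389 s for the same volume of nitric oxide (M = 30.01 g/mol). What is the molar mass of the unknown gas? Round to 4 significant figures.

131.4 g/mol

From Graham's law, t_X/t_NO = √(M_X/M_NO).
814/389 = 2.093 = √(M_X/30.01)
M_X = 30.01 × 2.093² = 30.01 × 4.379 = 131.4 g/mol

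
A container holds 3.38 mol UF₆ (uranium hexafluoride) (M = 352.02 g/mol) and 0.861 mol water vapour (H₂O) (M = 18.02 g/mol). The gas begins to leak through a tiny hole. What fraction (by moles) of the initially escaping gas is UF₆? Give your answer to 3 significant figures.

Each component's effusion rate ∝ (its partial pressure)·(1/√M) ∝ n_i/√M_i.
x_UF₆(eff) = (n_UF₆/√M_UF₆) / (n_UF₆/√M_UF₆ + n_H₂O/√M_H₂O)
= (3.38/√352.02) / (3.38/√352.02 + 0.861/√18.02) = 0.1801/(0.1801 + 0.2028) = 0.470.

0.470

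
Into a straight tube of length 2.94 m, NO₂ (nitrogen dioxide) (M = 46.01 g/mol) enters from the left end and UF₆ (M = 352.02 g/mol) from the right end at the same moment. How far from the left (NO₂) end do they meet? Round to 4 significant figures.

In equal time, each gas travels a distance ∝ its rate ∝ 1/√M, so d_NO₂/d_UF₆ = √(M_UF₆/M_NO₂) = √(352.02/46.01) = 2.766.
With d_NO₂ + d_UF₆ = 2.94 m, d_UF₆ = 2.94/(1 + 2.766) = 0.7807 m.
d_NO₂ = 2.94 − 0.7807 = 2.159 m.

2.159 m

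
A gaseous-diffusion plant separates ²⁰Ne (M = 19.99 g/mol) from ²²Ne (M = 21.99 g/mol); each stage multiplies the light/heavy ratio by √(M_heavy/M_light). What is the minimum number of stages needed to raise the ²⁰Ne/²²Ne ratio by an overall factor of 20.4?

64

Per stage α = (21.99/19.99)^(1/2) = 1.10005^0.5, giving ln α = 0.04768.
Need α^N ≥ 20.4 ⇒ N ≥ ln(20.4) / ln α = 3.016 / 0.04768 = 63.25.
So at least 64 stages are needed.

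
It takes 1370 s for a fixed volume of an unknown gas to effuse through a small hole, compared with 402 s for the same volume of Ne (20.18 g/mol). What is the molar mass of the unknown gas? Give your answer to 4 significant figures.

Using Graham's law: t_X/t_Ne = √(M_X/M_Ne).
1370/402 = 3.408 = √(M_X/20.18)
M_X = 20.18 × 3.408² = 20.18 × 11.61 = 234.4 g/mol

234.4 g/mol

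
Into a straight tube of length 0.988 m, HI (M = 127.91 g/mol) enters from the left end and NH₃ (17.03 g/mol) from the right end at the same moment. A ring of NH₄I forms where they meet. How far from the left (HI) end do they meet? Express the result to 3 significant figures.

0.264 m

The fronts meet when d_HI + d_NH₃ = L with d_HI/d_NH₃ = √(M_NH₃/M_HI) (Graham's law). Here √(M_NH₃/M_HI) = √(17.03/127.91) = 0.3649.
With d_HI + d_NH₃ = 0.988 m, d_NH₃ = 0.988/(1 + 0.3649) = 0.7239 m.
d_HI = 0.988 − 0.7239 = 0.264 m.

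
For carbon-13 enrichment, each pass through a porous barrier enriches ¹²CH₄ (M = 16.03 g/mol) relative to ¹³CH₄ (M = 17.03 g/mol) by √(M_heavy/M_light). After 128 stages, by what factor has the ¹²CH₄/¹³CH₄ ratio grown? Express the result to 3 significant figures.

Each stage multiplies the ratio by α = √(17.03/16.03), so after 128 stages the overall factor is α^128 = (17.03/16.03)^(128/2).
= 1.06238^64 = 48.1.

48.1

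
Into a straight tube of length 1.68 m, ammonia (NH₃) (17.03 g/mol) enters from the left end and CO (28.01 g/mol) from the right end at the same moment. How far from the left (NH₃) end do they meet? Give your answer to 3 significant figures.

0.944 m

The fronts meet when d_NH₃ + d_CO = L with d_NH₃/d_CO = √(M_CO/M_NH₃) (Graham's law). Here √(M_CO/M_NH₃) = √(28.01/17.03) = 1.282.
With d_NH₃ + d_CO = 1.68 m, d_CO = 1.68/(1 + 1.282) = 0.7360 m.
d_NH₃ = 1.68 − 0.7360 = 0.944 m.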